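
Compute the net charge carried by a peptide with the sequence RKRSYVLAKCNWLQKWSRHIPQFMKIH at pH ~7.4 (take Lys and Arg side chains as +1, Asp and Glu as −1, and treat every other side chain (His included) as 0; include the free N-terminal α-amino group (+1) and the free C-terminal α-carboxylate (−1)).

+7

Positive (K, R): R1, K2, R3, K9, K15, R18, K25 → +7.
Negative (D, E): none → −0.
The N-terminus (+1) and C-terminus (−1) cancel.
Net charge = (+7) + (−0) = +7.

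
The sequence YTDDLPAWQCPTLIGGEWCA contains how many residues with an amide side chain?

1

Only N (asparagine) and Q (glutamine) carry a side-chain carboxamide.
Matching residues: Q9.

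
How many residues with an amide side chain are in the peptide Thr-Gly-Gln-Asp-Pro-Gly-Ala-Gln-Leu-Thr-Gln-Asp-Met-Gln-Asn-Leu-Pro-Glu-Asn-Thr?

Asparagine (N) and glutamine (Q) have uncharged amide side chains.
Matching residues: Gln3, Gln8, Gln11, Gln14, Asn15, Asn19.

6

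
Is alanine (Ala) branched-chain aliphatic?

V, L, and I make up the branched-chain aliphatic group.
Alanine is not in this group.

No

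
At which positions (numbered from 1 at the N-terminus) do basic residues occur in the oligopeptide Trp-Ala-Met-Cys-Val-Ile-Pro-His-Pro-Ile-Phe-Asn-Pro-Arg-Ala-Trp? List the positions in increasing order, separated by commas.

8, 14

K, R, and H are the three residues with basic side chains (ε-amine, guanidinium, and imidazole respectively).
Matching residues: His8, Arg14.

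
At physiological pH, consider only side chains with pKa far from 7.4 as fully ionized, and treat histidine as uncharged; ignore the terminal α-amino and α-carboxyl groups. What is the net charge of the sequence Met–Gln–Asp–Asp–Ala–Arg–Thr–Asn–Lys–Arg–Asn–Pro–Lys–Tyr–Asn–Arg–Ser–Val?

At pH ~7.4 the Lys and Arg side chains are protonated (+1), the Asp and Glu side chains are deprotonated (−1), and with His taken as neutral all other side chains carry no charge.
Positive (K, R): Arg6, Lys9, Arg10, Lys13, Arg16 → +5.
Negative (D, E): Asp3, Asp4 → −2.
Net charge = (+5) + (−2) = +3.

+3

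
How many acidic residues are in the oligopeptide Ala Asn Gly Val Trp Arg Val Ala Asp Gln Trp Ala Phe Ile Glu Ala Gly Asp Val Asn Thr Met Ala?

Only D (aspartate) and E (glutamate) carry a side-chain carboxylic acid.
Matching residues: Asp9, Glu15, Asp18.

3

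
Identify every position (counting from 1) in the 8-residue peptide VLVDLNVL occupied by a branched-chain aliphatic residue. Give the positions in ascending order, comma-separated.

Matching residues: V1, L2, V3, L5, V7, L8.

1, 2, 3, 5, 7, 8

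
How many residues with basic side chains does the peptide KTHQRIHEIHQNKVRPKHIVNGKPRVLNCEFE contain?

K, R, and H are the three residues with basic side chains (ε-amine, guanidinium, and imidazole respectively).
Matching residues: K1, H3, R5, H7, H10, K13, R15, K17, H18, K23, R25.

11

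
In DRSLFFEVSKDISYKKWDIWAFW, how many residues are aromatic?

7

The aromatic amino acids are Phe (F, benzyl), Trp (W, indole), and Tyr (Y, phenol).
Matching residues: F5, F6, Y14, W17, W20, F22, W23.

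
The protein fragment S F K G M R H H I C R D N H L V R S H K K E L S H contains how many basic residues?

11

Lysine (K), arginine (R), and histidine (H) have basic, nitrogen-containing side chains.
Matching residues: K3, R6, H7, H8, R11, H14, R17, H19, K20, K21, H25.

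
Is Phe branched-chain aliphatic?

No

Valine (V), leucine (L), and isoleucine (I) are the branched-chain amino acids.
Phenylalanine is not in this group.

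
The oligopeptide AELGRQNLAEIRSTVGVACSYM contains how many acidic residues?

2

Only D (aspartate) and E (glutamate) carry a side-chain carboxylic acid.
Matching residues: E2, E10.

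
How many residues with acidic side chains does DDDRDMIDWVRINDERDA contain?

Aspartate (D) and glutamate (E) have carboxylic-acid side chains and are the acidic amino acids.
Matching residues: D1, D2, D3, D5, D8, D14, E15, D17.

8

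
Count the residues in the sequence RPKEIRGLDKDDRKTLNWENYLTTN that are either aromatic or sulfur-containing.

Aromatic: F, W, Y. Sulfur-containing: C, M.
Aromatic residues here: W18, Y21 (2).
Sulfur-containing residues here: none (0).
The two groups share no amino acid, so total = 2 + 0 = 2.

2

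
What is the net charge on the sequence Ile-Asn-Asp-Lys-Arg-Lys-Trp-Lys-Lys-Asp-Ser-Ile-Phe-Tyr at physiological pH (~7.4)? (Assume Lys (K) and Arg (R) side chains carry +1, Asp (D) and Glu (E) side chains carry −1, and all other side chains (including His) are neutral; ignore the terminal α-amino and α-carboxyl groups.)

+3

Positive (K, R): Lys4, Arg5, Lys6, Lys8, Lys9 → +5.
Negative (D, E): Asp3, Asp10 → −2.
Net charge = (+5) + (−2) = +3.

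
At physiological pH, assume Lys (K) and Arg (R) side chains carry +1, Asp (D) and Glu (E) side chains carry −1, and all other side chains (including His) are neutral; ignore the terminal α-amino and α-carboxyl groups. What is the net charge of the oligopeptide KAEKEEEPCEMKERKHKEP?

Positive (K, R): K1, K4, K12, R14, K15, K17 → +6.
Negative (D, E): E3, E5, E6, E7, E10, E13, E18 → −7.
Net charge = (+6) + (−7) = −1.

-1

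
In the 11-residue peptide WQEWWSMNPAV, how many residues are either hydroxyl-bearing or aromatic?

4

Hydroxyl-bearing: S, T, Y. Aromatic: F, W, Y.
Hydroxyl-bearing residues here: S6 (1).
Aromatic residues here: W1, W4, W5 (3).
(Y belongs to both groups, but none appear in this sequence.) Total = 1 + 3 = 4.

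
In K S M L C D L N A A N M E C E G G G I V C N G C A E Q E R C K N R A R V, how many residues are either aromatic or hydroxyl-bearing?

Aromatic: F, W, Y. Hydroxyl-bearing: S, T, Y.
Aromatic residues here: none (0).
Hydroxyl-bearing residues here: S2 (1).
(Y belongs to both groups, but none appear in this sequence.) Total = 0 + 1 = 1.

1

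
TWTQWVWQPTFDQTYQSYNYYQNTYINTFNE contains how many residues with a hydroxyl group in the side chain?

12

The –OH-bearing residues are Ser, Thr (aliphatic alcohols), and Tyr (phenol).
Matching residues: T1, T3, T10, T14, Y15, S17, Y18, Y20, Y21, T24, Y25, T28.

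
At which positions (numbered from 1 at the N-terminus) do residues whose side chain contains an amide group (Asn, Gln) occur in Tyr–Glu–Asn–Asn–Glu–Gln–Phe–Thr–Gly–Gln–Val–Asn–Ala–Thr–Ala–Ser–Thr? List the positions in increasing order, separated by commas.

3, 4, 6, 10, 12

Matching residues: Asn3, Asn4, Gln6, Gln10, Asn12.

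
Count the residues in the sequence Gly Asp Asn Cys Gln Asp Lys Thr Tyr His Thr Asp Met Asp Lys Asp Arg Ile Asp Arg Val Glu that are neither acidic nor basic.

Acidic: D, E. Basic: K, R, H. All other residues are neither.
Matching residues: Gly1, Asn3, Cys4, Gln5, Thr8, Tyr9, Thr11, Met13, Ile18, Val21.

10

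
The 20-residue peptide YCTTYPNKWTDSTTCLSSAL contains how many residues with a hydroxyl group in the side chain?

10

S, T, and Y are the three residues with a side-chain hydroxyl.
Matching residues: Y1, T3, T4, Y5, T10, S12, T13, T14, S17, S18.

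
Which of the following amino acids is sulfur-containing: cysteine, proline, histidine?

Cysteine (C, thiol) and methionine (M, thioether) are the two sulfur-containing amino acids.
Of the listed options, only cysteine belongs to this group.

cysteine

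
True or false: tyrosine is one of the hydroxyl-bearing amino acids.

Serine (S), threonine (T), and tyrosine (Y) each carry a hydroxyl group on the side chain.
Tyrosine is in this group.

True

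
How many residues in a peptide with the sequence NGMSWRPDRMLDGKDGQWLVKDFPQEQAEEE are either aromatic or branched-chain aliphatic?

Aromatic: F, W, Y. Branched-chain aliphatic: I, L, V.
Aromatic residues here: W5, W18, F23 (3).
Branched-chain aliphatic residues here: L11, L19, V20 (3).
The two groups share no amino acid, so total = 3 + 3 = 6.

6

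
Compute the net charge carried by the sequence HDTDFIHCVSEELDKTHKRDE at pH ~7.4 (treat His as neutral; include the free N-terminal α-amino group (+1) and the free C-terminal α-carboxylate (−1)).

Near pH 7.4, K and R contribute +1 each, D and E contribute −1 each, and every other side chain (His included, as stated) is uncharged.
Positive (K, R): K15, K18, R19 → +3.
Negative (D, E): D2, D4, E11, E12, D14, D20, E21 → −7.
The N-terminus (+1) and C-terminus (−1) cancel.
Net charge = (+3) + (−7) = −4.

-4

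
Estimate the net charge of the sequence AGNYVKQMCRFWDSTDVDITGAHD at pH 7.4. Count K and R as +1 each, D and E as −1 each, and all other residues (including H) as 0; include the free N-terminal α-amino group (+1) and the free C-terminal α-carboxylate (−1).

Positive (K, R): K6, R10 → +2.
Negative (D, E): D13, D16, D18, D24 → −4.
The N-terminus (+1) and C-terminus (−1) cancel.
Net charge = (+2) + (−4) = −2.

-2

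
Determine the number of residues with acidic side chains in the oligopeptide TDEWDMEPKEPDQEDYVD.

The acidic residues are Asp (D) and Glu (E), whose side chains end in a carboxylate group.
Matching residues: D2, E3, D5, E7, E10, D12, E14, D15, D18.

9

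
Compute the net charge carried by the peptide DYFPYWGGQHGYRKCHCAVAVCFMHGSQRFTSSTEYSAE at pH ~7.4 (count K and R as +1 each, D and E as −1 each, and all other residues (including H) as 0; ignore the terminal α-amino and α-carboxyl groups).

0

Positive (K, R): R13, K14, R29 → +3.
Negative (D, E): D1, E35, E39 → −3.
Net charge = (+3) + (−3) = 0.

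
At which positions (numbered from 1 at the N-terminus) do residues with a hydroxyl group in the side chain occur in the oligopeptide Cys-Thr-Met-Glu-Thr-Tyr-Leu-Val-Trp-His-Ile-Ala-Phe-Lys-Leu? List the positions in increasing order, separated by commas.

S, T, and Y are the three residues with a side-chain hydroxyl.
Matching residues: Thr2, Thr5, Tyr6.

2, 5, 6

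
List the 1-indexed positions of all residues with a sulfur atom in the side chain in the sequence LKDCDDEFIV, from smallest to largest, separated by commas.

4

Cysteine (C, thiol) and methionine (M, thioether) are the two sulfur-containing amino acids.
Matching residues: C4.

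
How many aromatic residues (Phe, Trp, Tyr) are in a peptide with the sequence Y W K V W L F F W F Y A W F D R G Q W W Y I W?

14

Matching residues: Y1, W2, W5, F7, F8, W9, F10, Y11, W13, F14, W19, W20, Y21, W23.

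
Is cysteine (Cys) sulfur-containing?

Yes

Cysteine (C, thiol) and methionine (M, thioether) are the two sulfur-containing amino acids.
Cysteine is in this group.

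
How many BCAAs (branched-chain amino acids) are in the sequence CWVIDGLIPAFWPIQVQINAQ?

7

Valine (V), leucine (L), and isoleucine (I) are the branched-chain amino acids.
Matching residues: V3, I4, L7, I8, I14, V16, I18.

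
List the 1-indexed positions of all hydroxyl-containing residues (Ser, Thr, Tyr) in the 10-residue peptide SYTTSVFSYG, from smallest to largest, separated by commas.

1, 2, 3, 4, 5, 8, 9

Matching residues: S1, Y2, T3, T4, S5, S8, Y9.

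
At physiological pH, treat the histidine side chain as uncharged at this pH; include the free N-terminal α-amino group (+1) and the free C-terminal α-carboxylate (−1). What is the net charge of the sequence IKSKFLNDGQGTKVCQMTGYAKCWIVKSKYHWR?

+6

At pH ~7.4 the Lys and Arg side chains are protonated (+1), the Asp and Glu side chains are deprotonated (−1), and with His taken as neutral all other side chains carry no charge.
Positive (K, R): K2, K4, K13, K22, K27, K29, R33 → +7.
Negative (D, E): D8 → −1.
The N-terminus (+1) and C-terminus (−1) cancel.
Net charge = (+7) + (−1) = +6.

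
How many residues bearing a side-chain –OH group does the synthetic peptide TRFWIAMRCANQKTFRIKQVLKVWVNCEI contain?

2

S, T, and Y are the three residues with a side-chain hydroxyl.
Matching residues: T1, T14.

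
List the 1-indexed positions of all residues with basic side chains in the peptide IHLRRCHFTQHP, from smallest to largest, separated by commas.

The basic amino acids are Lys (K), Arg (R), and His (H).
Matching residues: H2, R4, R5, H7, H11.

2, 4, 5, 7, 11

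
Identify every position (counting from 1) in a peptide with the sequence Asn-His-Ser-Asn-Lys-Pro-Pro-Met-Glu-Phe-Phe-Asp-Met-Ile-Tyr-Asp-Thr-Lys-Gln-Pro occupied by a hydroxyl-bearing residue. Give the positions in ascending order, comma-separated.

The –OH-bearing residues are Ser, Thr (aliphatic alcohols), and Tyr (phenol).
Matching residues: Ser3, Tyr15, Thr17.

3, 15, 17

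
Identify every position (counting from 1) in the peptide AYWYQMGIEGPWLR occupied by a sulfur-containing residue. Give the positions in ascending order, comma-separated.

6

Cysteine (C, thiol) and methionine (M, thioether) are the two sulfur-containing amino acids.
Matching residues: M6.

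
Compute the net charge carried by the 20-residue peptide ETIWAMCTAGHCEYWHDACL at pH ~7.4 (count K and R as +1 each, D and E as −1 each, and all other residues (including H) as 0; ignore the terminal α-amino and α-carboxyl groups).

Positive (K, R): none → +0.
Negative (D, E): E1, E13, D17 → −3.
Net charge = (+0) + (−3) = −3.

-3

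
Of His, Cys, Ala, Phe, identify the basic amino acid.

His

K, R, and H are the three residues with basic side chains (ε-amine, guanidinium, and imidazole respectively).
Of the listed options, only His belongs to this group.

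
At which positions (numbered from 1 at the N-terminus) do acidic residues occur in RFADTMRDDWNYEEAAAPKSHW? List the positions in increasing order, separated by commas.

4, 8, 9, 13, 14

Aspartate (D) and glutamate (E) have carboxylic-acid side chains and are the acidic amino acids.
Matching residues: D4, D8, D9, E13, E14.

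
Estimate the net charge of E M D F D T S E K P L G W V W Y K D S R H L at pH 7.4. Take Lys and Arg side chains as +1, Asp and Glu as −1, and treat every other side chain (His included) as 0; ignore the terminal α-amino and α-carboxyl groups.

-2

Positive (K, R): K9, K17, R20 → +3.
Negative (D, E): E1, D3, D5, E8, D18 → −5.
Net charge = (+3) + (−5) = −2.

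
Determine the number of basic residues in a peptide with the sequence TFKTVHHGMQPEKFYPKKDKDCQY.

The basic amino acids are Lys (K), Arg (R), and His (H).
Matching residues: K3, H6, H7, K13, K17, K18, K20.

7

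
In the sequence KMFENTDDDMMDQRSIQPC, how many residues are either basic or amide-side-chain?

Basic: H, K, R. Amide-side-chain: N, Q.
Basic residues here: K1, R14 (2).
Amide-side-chain residues here: N5, Q13, Q17 (3).
The two groups share no amino acid, so total = 2 + 3 = 5.

5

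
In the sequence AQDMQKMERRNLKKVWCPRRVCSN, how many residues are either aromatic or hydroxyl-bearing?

Aromatic: F, W, Y. Hydroxyl-bearing: S, T, Y.
Aromatic residues here: W16 (1).
Hydroxyl-bearing residues here: S23 (1).
(Y belongs to both groups, but none appear in this sequence.) Total = 1 + 1 = 2.

2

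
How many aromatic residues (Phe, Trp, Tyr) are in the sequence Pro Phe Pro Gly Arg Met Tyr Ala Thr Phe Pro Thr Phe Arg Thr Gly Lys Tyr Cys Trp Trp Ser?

Matching residues: Phe2, Tyr7, Phe10, Phe13, Tyr18, Trp20, Trp21.

7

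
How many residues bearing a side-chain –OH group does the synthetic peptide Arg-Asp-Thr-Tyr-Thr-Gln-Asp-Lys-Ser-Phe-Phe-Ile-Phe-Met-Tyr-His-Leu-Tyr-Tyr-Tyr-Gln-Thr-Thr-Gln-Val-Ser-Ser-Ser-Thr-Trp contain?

S, T, and Y are the three residues with a side-chain hydroxyl.
Matching residues: Thr3, Tyr4, Thr5, Ser9, Tyr15, Tyr18, Tyr19, Tyr20, Thr22, Thr23, Ser26, Ser27, Ser28, Thr29.

14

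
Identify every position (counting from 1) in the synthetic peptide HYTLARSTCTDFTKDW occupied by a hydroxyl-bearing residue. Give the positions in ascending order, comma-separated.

The –OH-bearing residues are Ser, Thr (aliphatic alcohols), and Tyr (phenol).
Matching residues: Y2, T3, S7, T8, T10, T13.

2, 3, 7, 8, 10, 13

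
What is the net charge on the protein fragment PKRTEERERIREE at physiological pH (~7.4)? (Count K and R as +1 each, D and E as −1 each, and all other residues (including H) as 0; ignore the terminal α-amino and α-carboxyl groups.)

Positive (K, R): K2, R3, R7, R9, R11 → +5.
Negative (D, E): E5, E6, E8, E12, E13 → −5.
Net charge = (+5) + (−5) = 0.

0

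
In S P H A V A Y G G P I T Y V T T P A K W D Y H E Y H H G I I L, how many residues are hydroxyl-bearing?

Serine (S), threonine (T), and tyrosine (Y) each carry a hydroxyl group on the side chain.
Matching residues: S1, Y7, T12, Y13, T15, T16, Y22, Y25.

8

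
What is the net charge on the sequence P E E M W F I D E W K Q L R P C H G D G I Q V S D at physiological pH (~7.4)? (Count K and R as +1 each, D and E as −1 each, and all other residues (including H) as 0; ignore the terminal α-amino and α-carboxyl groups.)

-4

Positive (K, R): K11, R14 → +2.
Negative (D, E): E2, E3, D8, E9, D19, D25 → −6.
Net charge = (+2) + (−6) = −4.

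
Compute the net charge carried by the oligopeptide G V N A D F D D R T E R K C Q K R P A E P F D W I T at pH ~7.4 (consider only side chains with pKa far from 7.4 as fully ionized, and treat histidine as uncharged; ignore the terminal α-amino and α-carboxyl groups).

The side chains ionized at physiological pH are Lys/Arg (+1) and Asp/Glu (−1); with His treated as neutral, nothing else contributes.
Positive (K, R): R9, R12, K13, K16, R17 → +5.
Negative (D, E): D5, D7, D8, E11, E20, D23 → −6.
Net charge = (+5) + (−6) = −1.

-1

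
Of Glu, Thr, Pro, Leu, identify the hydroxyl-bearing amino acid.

Thr

The –OH-bearing residues are Ser, Thr (aliphatic alcohols), and Tyr (phenol).
Of the listed options, only Thr belongs to this group.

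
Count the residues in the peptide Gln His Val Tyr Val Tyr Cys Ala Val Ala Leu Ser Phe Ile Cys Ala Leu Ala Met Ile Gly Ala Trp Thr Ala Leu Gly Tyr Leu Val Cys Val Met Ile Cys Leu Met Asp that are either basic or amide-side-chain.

Basic: H, K, R. Amide-side-chain: N, Q.
Basic residues here: His2 (1).
Amide-side-chain residues here: Gln1 (1).
The two groups share no amino acid, so total = 1 + 1 = 2.

2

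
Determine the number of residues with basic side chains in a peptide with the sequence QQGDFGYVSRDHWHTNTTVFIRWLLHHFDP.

K, R, and H are the three residues with basic side chains (ε-amine, guanidinium, and imidazole respectively).
Matching residues: R10, H12, H14, R22, H26, H27.

6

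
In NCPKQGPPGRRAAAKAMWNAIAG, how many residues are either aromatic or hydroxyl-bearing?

Aromatic: F, W, Y. Hydroxyl-bearing: S, T, Y.
Aromatic residues here: W18 (1).
Hydroxyl-bearing residues here: none (0).
(Y belongs to both groups, but none appear in this sequence.) Total = 1 + 0 = 1.

1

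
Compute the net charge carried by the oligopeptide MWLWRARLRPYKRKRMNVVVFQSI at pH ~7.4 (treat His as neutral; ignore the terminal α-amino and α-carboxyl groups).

+7

Near pH 7.4, K and R contribute +1 each, D and E contribute −1 each, and every other side chain (His included, as stated) is uncharged.
Positive (K, R): R5, R7, R9, K12, R13, K14, R15 → +7.
Negative (D, E): none → −0.
Net charge = (+7) + (−0) = +7.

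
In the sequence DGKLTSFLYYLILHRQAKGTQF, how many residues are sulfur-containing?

Cysteine (C, thiol) and methionine (M, thioether) are the two sulfur-containing amino acids.
None of the 22 residues belong to this group.

0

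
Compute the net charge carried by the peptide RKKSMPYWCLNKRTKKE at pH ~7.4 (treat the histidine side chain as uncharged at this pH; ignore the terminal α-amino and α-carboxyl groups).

+6

The side chains ionized at physiological pH are Lys/Arg (+1) and Asp/Glu (−1); with His treated as neutral, nothing else contributes.
Positive (K, R): R1, K2, K3, K12, R13, K15, K16 → +7.
Negative (D, E): E17 → −1.
Net charge = (+7) + (−1) = +6.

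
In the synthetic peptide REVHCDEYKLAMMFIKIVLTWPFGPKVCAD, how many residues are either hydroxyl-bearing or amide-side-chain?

Hydroxyl-bearing: S, T, Y. Amide-side-chain: N, Q.
Hydroxyl-bearing residues here: Y8, T20 (2).
Amide-side-chain residues here: none (0).
The two groups share no amino acid, so total = 2 + 0 = 2.

2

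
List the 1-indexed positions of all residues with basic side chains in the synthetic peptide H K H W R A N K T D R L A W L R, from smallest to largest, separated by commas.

1, 2, 3, 5, 8, 11, 16

The basic amino acids are Lys (K), Arg (R), and His (H).
Matching residues: H1, K2, H3, R5, K8, R11, R16.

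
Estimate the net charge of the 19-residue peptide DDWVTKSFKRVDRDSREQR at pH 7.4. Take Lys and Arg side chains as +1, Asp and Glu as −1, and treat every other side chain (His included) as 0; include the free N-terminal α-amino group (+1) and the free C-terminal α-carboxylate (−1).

+1

Positive (K, R): K6, K9, R10, R13, R16, R19 → +6.
Negative (D, E): D1, D2, D12, D14, E17 → −5.
The N-terminus (+1) and C-terminus (−1) cancel.
Net charge = (+6) + (−5) = +1.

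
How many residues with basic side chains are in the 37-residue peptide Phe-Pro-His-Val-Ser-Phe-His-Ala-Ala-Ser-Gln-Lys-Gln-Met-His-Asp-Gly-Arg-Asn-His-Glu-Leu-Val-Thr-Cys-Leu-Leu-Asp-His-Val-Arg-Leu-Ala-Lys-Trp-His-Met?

K, R, and H are the three residues with basic side chains (ε-amine, guanidinium, and imidazole respectively).
Matching residues: His3, His7, Lys12, His15, Arg18, His20, His29, Arg31, Lys34, His36.

10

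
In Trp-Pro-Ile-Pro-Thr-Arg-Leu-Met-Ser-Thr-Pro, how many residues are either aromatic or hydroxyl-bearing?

Aromatic: F, W, Y. Hydroxyl-bearing: S, T, Y.
Aromatic residues here: Trp1 (1).
Hydroxyl-bearing residues here: Thr5, Ser9, Thr10 (3).
(Y belongs to both groups, but none appear in this sequence.) Total = 1 + 3 = 4.

4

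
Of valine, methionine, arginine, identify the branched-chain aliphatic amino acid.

The BCAAs are Val, Leu, and Ile — aliphatic side chains with a branch point.
Of the listed options, only valine belongs to this group.

valine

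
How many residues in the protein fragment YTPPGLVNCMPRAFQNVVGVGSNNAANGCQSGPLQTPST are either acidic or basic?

Acidic: D, E. Basic: H, K, R.
Acidic residues here: none (0).
Basic residues here: R12 (1).
The two groups share no amino acid, so total = 0 + 1 = 1.

1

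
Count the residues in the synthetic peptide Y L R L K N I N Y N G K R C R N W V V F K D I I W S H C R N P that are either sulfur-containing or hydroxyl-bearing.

Sulfur-containing: C, M. Hydroxyl-bearing: S, T, Y.
Sulfur-containing residues here: C14, C28 (2).
Hydroxyl-bearing residues here: Y1, Y9, S26 (3).
The two groups share no amino acid, so total = 2 + 3 = 5.

5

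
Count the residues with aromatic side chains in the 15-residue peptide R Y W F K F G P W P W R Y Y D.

8

The aromatic amino acids are Phe (F, benzyl), Trp (W, indole), and Tyr (Y, phenol).
Matching residues: Y2, W3, F4, F6, W9, W11, Y13, Y14.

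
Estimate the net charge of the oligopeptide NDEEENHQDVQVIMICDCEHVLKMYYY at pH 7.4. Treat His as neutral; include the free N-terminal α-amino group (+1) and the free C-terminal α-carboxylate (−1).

At pH ~7.4 the Lys and Arg side chains are protonated (+1), the Asp and Glu side chains are deprotonated (−1), and with His taken as neutral all other side chains carry no charge.
Positive (K, R): K23 → +1.
Negative (D, E): D2, E3, E4, E5, D9, D17, E19 → −7.
The N-terminus (+1) and C-terminus (−1) cancel.
Net charge = (+1) + (−7) = −6.

-6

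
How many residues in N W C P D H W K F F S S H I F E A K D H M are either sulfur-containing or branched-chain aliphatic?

3

Sulfur-containing: C, M. Branched-chain aliphatic: I, L, V.
Sulfur-containing residues here: C3, M21 (2).
Branched-chain aliphatic residues here: I14 (1).
The two groups share no amino acid, so total = 2 + 1 = 3.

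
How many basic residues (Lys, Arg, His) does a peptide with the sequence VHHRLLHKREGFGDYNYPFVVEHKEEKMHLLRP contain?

11

Matching residues: H2, H3, R4, H7, K8, R9, H23, K24, K27, H29, R32.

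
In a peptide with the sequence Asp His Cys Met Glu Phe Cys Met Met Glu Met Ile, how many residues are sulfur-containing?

6

Cysteine (C, thiol) and methionine (M, thioether) are the two sulfur-containing amino acids.
Matching residues: Cys3, Met4, Cys7, Met8, Met9, Met11.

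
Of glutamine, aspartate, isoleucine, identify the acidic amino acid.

aspartate

The acidic residues are Asp (D) and Glu (E), whose side chains end in a carboxylate group.
Of the listed options, only aspartate belongs to this group.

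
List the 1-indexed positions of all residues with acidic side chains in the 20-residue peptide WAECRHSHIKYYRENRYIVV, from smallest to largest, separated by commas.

The acidic residues are Asp (D) and Glu (E), whose side chains end in a carboxylate group.
Matching residues: E3, E14.

3, 14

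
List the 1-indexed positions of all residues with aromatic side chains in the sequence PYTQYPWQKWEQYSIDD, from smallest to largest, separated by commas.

2, 5, 7, 10, 13

F, W, and Y each carry an aromatic ring on the side chain.
Matching residues: Y2, Y5, W7, W10, Y13.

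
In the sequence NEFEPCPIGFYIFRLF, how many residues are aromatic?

5

F, W, and Y each carry an aromatic ring on the side chain.
Matching residues: F3, F10, Y11, F13, F16.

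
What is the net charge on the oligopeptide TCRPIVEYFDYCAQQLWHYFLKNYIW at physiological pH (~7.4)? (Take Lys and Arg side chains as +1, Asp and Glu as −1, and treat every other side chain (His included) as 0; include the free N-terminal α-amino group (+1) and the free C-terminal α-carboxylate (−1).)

Positive (K, R): R3, K22 → +2.
Negative (D, E): E7, D10 → −2.
The N-terminus (+1) and C-terminus (−1) cancel.
Net charge = (+2) + (−2) = 0.

0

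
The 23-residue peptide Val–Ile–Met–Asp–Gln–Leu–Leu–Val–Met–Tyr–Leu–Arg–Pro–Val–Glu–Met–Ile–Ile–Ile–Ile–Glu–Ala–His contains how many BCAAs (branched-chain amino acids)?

11

Valine (V), leucine (L), and isoleucine (I) are the branched-chain amino acids.
Matching residues: Val1, Ile2, Leu6, Leu7, Val8, Leu11, Val14, Ile17, Ile18, Ile19, Ile20.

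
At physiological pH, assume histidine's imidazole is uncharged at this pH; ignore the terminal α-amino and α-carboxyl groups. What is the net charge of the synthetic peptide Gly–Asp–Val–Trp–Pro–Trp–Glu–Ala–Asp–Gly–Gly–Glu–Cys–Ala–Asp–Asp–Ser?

-6

At pH ~7.4 the Lys and Arg side chains are protonated (+1), the Asp and Glu side chains are deprotonated (−1), and with His taken as neutral all other side chains carry no charge.
Positive (K, R): none → +0.
Negative (D, E): Asp2, Glu7, Asp9, Glu12, Asp15, Asp16 → −6.
Net charge = (+0) + (−6) = −6.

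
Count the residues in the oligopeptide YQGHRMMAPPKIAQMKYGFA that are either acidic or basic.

4

Acidic: D, E. Basic: H, K, R.
Acidic residues here: none (0).
Basic residues here: H4, R5, K11, K16 (4).
The two groups share no amino acid, so total = 0 + 4 = 4.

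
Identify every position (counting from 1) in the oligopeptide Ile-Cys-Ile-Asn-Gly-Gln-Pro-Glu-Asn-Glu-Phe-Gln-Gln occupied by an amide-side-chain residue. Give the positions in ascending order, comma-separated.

The amide-side-chain residues are Asn (N) and Gln (Q).
Matching residues: Asn4, Gln6, Asn9, Gln12, Gln13.

4, 6, 9, 12, 13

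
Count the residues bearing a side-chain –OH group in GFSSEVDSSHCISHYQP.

6

Serine (S), threonine (T), and tyrosine (Y) each carry a hydroxyl group on the side chain.
Matching residues: S3, S4, S8, S9, S13, Y15.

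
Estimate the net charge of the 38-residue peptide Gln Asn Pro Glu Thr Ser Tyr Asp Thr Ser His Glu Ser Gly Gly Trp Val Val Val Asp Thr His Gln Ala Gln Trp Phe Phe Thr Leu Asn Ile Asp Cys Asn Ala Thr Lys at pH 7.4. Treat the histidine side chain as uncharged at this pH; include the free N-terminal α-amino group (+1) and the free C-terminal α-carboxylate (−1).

-4

The side chains ionized at physiological pH are Lys/Arg (+1) and Asp/Glu (−1); with His treated as neutral, nothing else contributes.
Positive (K, R): Lys38 → +1.
Negative (D, E): Glu4, Asp8, Glu12, Asp20, Asp33 → −5.
The N-terminus (+1) and C-terminus (−1) cancel.
Net charge = (+1) + (−5) = −4.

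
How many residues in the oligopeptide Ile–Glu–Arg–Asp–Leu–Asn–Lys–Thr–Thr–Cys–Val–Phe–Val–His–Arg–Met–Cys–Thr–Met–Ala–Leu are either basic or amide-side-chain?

Basic: H, K, R. Amide-side-chain: N, Q.
Basic residues here: Arg3, Lys7, His14, Arg15 (4).
Amide-side-chain residues here: Asn6 (1).
The two groups share no amino acid, so total = 4 + 1 = 5.

5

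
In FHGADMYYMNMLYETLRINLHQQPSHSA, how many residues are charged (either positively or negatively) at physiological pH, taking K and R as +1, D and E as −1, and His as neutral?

Charged side chains at pH ~7.4: K, R (positive); D, E (negative).
Matching residues: D5, E14, R17.

3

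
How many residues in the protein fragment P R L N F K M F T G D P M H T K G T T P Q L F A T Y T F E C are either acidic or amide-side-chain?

Acidic: D, E. Amide-side-chain: N, Q.
Acidic residues here: D11, E29 (2).
Amide-side-chain residues here: N4, Q21 (2).
The two groups share no amino acid, so total = 2 + 2 = 4.

4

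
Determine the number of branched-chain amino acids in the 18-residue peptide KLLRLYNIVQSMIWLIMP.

The BCAAs are Val, Leu, and Ile — aliphatic side chains with a branch point.
Matching residues: L2, L3, L5, I8, V9, I13, L15, I16.

8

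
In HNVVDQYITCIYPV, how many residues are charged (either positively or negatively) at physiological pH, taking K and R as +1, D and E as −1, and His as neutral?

1

Charged side chains at pH ~7.4: K, R (positive); D, E (negative).
Matching residues: D5.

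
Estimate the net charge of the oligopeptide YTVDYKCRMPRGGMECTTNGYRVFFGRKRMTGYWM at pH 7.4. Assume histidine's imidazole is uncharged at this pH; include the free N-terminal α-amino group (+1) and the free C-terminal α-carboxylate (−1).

+5

The side chains ionized at physiological pH are Lys/Arg (+1) and Asp/Glu (−1); with His treated as neutral, nothing else contributes.
Positive (K, R): K6, R8, R11, R22, R27, K28, R29 → +7.
Negative (D, E): D4, E15 → −2.
The N-terminus (+1) and C-terminus (−1) cancel.
Net charge = (+7) + (−2) = +5.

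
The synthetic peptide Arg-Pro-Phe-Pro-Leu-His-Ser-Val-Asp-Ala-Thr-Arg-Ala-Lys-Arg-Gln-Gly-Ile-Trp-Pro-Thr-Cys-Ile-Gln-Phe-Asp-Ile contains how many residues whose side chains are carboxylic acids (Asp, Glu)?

Matching residues: Asp9, Asp26.

2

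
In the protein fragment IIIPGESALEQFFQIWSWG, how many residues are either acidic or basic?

Acidic: D, E. Basic: H, K, R.
Acidic residues here: E6, E10 (2).
Basic residues here: none (0).
The two groups share no amino acid, so total = 2 + 0 = 2.

2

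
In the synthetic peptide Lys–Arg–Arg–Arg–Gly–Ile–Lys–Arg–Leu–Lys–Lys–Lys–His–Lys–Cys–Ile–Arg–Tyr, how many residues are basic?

12

Lysine (K), arginine (R), and histidine (H) have basic, nitrogen-containing side chains.
Matching residues: Lys1, Arg2, Arg3, Arg4, Lys7, Arg8, Lys10, Lys11, Lys12, His13, Lys14, Arg17.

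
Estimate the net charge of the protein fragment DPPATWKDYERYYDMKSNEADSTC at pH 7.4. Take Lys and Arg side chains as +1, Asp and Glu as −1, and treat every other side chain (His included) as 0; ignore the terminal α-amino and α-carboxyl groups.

-3

Positive (K, R): K7, R11, K16 → +3.
Negative (D, E): D1, D8, E10, D14, E19, D21 → −6.
Net charge = (+3) + (−6) = −3.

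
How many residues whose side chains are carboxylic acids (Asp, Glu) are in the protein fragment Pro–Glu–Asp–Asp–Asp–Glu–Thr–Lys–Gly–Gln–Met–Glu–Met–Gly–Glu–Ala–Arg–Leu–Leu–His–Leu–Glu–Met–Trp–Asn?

Matching residues: Glu2, Asp3, Asp4, Asp5, Glu6, Glu12, Glu15, Glu22.

8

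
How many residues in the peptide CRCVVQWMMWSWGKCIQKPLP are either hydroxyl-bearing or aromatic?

4

Hydroxyl-bearing: S, T, Y. Aromatic: F, W, Y.
Hydroxyl-bearing residues here: S11 (1).
Aromatic residues here: W7, W10, W12 (3).
(Y belongs to both groups, but none appear in this sequence.) Total = 1 + 3 = 4.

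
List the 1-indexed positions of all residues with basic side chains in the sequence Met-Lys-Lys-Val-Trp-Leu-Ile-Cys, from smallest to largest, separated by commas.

2, 3

Lysine (K), arginine (R), and histidine (H) have basic, nitrogen-containing side chains.
Matching residues: Lys2, Lys3.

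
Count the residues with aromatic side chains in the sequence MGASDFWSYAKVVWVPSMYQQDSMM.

Phenylalanine (F), tryptophan (W), and tyrosine (Y) have aromatic ring side chains.
Matching residues: F6, W7, Y9, W14, Y19.

5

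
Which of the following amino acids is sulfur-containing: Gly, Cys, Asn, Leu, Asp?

Only Cys (C) and Met (M) have a sulfur atom in the side chain.
Of the listed options, only Cys belongs to this group.

Cys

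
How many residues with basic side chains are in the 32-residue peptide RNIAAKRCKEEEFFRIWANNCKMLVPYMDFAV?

Lysine (K), arginine (R), and histidine (H) have basic, nitrogen-containing side chains.
Matching residues: R1, K6, R7, K9, R15, K22.

6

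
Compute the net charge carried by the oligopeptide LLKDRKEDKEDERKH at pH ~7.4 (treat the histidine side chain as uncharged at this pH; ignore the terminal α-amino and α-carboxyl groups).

0

The side chains ionized at physiological pH are Lys/Arg (+1) and Asp/Glu (−1); with His treated as neutral, nothing else contributes.
Positive (K, R): K3, R5, K6, K9, R13, K14 → +6.
Negative (D, E): D4, E7, D8, E10, D11, E12 → −6.
Net charge = (+6) + (−6) = 0.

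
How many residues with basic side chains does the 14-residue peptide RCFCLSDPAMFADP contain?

K, R, and H are the three residues with basic side chains (ε-amine, guanidinium, and imidazole respectively).
Matching residues: R1.

1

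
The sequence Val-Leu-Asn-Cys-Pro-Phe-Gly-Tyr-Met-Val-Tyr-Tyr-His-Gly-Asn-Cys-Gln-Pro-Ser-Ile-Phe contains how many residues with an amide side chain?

3

Only N (asparagine) and Q (glutamine) carry a side-chain carboxamide.
Matching residues: Asn3, Asn15, Gln17.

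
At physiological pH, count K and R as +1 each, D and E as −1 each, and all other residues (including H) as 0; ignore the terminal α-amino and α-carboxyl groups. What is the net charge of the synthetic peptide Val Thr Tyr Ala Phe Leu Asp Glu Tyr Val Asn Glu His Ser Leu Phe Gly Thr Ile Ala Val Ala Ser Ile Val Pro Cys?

-3

Positive (K, R): none → +0.
Negative (D, E): Asp7, Glu8, Glu12 → −3.
Net charge = (+0) + (−3) = −3.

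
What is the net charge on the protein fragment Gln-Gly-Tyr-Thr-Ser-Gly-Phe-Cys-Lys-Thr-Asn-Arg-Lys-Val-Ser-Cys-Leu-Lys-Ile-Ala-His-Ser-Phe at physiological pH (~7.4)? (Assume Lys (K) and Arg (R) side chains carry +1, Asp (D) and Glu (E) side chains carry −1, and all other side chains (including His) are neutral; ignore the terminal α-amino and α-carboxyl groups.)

Positive (K, R): Lys9, Arg12, Lys13, Lys18 → +4.
Negative (D, E): none → −0.
Net charge = (+4) + (−0) = +4.

+4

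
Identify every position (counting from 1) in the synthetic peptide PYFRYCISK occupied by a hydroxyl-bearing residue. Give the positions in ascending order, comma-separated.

S, T, and Y are the three residues with a side-chain hydroxyl.
Matching residues: Y2, Y5, S8.

2, 5, 8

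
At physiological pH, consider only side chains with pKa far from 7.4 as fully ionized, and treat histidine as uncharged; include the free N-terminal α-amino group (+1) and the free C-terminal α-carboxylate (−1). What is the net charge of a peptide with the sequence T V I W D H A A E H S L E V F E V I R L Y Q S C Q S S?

-3

Near pH 7.4, K and R contribute +1 each, D and E contribute −1 each, and every other side chain (His included, as stated) is uncharged.
Positive (K, R): R19 → +1.
Negative (D, E): D5, E9, E13, E16 → −4.
The N-terminus (+1) and C-terminus (−1) cancel.
Net charge = (+1) + (−4) = −3.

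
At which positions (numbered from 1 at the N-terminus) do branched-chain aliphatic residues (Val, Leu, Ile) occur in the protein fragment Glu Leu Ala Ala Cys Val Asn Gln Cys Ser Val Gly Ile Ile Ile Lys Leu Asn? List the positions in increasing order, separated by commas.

Matching residues: Leu2, Val6, Val11, Ile13, Ile14, Ile15, Leu17.

2, 6, 11, 13, 14, 15, 17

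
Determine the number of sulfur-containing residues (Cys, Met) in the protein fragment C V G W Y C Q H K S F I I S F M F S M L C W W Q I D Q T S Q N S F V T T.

5

Matching residues: C1, C6, M16, M19, C21.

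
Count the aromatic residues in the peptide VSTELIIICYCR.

The aromatic amino acids are Phe (F, benzyl), Trp (W, indole), and Tyr (Y, phenol).
Matching residues: Y10.

1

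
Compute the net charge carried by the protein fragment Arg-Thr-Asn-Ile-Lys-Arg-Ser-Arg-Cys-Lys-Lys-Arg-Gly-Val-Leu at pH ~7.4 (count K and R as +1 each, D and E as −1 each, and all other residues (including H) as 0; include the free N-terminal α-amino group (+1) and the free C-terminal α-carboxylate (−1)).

+7

Positive (K, R): Arg1, Lys5, Arg6, Arg8, Lys10, Lys11, Arg12 → +7.
Negative (D, E): none → −0.
The N-terminus (+1) and C-terminus (−1) cancel.
Net charge = (+7) + (−0) = +7.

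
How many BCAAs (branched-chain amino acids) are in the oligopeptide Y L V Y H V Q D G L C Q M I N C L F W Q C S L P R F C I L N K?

9

Valine (V), leucine (L), and isoleucine (I) are the branched-chain amino acids.
Matching residues: L2, V3, V6, L10, I14, L17, L23, I28, L29.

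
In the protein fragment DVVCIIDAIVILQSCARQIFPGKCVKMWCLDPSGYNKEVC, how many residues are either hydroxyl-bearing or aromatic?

Hydroxyl-bearing: S, T, Y. Aromatic: F, W, Y.
Hydroxyl-bearing residues here: S14, S33, Y35 (3).
Aromatic residues here: F20, W28, Y35 (3).
Y is in both groups, so the 1 Y residue must not be double-counted.
Total = 3 + 3 − 1 = 5.

5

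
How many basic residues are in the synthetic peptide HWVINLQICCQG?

1

K, R, and H are the three residues with basic side chains (ε-amine, guanidinium, and imidazole respectively).
Matching residues: H1.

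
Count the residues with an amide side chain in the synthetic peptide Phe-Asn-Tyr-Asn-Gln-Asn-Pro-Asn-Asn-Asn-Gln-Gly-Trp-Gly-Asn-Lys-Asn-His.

Only N (asparagine) and Q (glutamine) carry a side-chain carboxamide.
Matching residues: Asn2, Asn4, Gln5, Asn6, Asn8, Asn9, Asn10, Gln11, Asn15, Asn17.

10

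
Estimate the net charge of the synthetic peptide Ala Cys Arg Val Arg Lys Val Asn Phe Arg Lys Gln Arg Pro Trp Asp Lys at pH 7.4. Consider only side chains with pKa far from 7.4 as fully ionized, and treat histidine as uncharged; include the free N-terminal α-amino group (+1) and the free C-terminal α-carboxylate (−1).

+6

Near pH 7.4, K and R contribute +1 each, D and E contribute −1 each, and every other side chain (His included, as stated) is uncharged.
Positive (K, R): Arg3, Arg5, Lys6, Arg10, Lys11, Arg13, Lys17 → +7.
Negative (D, E): Asp16 → −1.
The N-terminus (+1) and C-terminus (−1) cancel.
Net charge = (+7) + (−1) = +6.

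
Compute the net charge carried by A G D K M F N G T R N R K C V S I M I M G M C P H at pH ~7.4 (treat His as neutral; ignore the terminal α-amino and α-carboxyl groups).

+3

The side chains ionized at physiological pH are Lys/Arg (+1) and Asp/Glu (−1); with His treated as neutral, nothing else contributes.
Positive (K, R): K4, R10, R12, K13 → +4.
Negative (D, E): D3 → −1.
Net charge = (+4) + (−1) = +3.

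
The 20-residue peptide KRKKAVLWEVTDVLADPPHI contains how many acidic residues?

The acidic residues are Asp (D) and Glu (E), whose side chains end in a carboxylate group.
Matching residues: E9, D12, D16.

3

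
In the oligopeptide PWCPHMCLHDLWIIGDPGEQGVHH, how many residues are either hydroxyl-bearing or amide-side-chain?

Hydroxyl-bearing: S, T, Y. Amide-side-chain: N, Q.
Hydroxyl-bearing residues here: none (0).
Amide-side-chain residues here: Q20 (1).
The two groups share no amino acid, so total = 0 + 1 = 1.

1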